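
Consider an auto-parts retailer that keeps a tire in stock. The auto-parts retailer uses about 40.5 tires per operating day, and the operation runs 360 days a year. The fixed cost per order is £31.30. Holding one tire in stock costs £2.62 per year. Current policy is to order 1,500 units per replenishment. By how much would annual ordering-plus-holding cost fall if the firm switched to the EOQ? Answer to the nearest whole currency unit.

Extra cost ≈ £723 per year

Annual demand D = 40.5 × 360 = 14,580.
EOQ = √(2DS/H) = √(2 × 14,580 × 31.3 / 2.62) ≈ 590.22.
Cost at Q* = (D/Q*)S + (Q*/2)H = √(2DSH) ≈ £1,546.38.
Cost at Q = 1,500: (14,580/1,500)×31.3 + (1,500/2)×2.62 = £304.24 + £1,965.00 = £2,269.24.
Excess = £2,269.24 − £1,546.38 = £722.85.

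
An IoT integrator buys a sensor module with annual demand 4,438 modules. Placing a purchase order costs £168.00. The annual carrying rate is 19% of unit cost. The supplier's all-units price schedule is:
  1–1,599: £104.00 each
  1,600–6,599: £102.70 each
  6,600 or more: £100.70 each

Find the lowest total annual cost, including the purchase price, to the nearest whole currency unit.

TC* ≈ £466,980

Holding cost per unit per year at price C is H = 0.19·C.
For each price level, check whether its EOQ is feasible; otherwise the best quantity at that price is the breakpoint.
EOQ at £104.00 = 274.7 (feasible in tier 1): TC = 4,438×£104.00 + (4,438/274.7)×168 + (274.7/2)×0.19×£104.00 = £466,980.21.
EOQ at £102.70 = 276.4 < 1600, so use break Q=1600: TC = 4,438×£102.70 + (4,438/1600.0)×168 + (1600.0/2)×0.19×£102.70 = £471,858.99.
EOQ at £100.70 = 279.2 < 6600, so use break Q=6600: TC = 4,438×£100.70 + (4,438/6600.0)×168 + (6600.0/2)×0.19×£100.70 = £510,158.47.
Lowest total cost among the candidates is at Q = 274.7.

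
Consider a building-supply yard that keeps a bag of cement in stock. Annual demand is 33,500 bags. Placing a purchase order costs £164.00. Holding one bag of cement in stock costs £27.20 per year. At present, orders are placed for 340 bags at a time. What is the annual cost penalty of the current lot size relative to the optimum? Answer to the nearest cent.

Extra cost ≈ £3,494.86 per year

EOQ = √(2DS/H) = √(2 × 33,500 × 164 / 27.2) ≈ 635.59.
Cost at Q* = (D/Q*)S + (Q*/2)H = √(2DSH) ≈ £17,287.96.
Cost at Q = 340: (33,500/340)×164 + (340/2)×27.2 = £16,158.82 + £4,624.00 = £20,782.82.
Excess = £20,782.82 − £17,287.96 = £3,494.86.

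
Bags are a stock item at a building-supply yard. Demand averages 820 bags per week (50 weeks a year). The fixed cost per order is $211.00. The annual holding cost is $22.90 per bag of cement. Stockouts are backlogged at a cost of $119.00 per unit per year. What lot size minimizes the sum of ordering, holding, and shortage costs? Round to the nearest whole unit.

Q* ≈ 949 bags

Annual demand D = 820 × 50 = 41,000.
With planned backorders, Q* = √(2DS/H) · √((H+B)/B).
√(2DS/H) = √(2 × 41,000 × 211 / 22.9) = 869.221.
√((H+B)/B) = √((22.9+119)/119) = 1.0920.
Q* ≈ 949.179.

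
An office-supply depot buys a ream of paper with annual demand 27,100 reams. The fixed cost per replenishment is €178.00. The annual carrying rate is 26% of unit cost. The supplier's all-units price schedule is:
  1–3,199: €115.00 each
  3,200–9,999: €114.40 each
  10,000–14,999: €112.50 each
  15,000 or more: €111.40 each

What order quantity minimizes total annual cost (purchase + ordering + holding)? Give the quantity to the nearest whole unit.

Holding cost per unit per year at price C is H = 0.26·C.
Candidates are each tier's EOQ (if it falls in that tier) and each price-break quantity.
EOQ at €115.00 = 568.0 (feasible in tier 1): TC = 27,100×€115.00 + (27,100/568.0)×178 + (568.0/2)×0.26×€115.00 = €3,133,484.21.
EOQ at €114.40 = 569.5 < 3200, so use break Q=3200: TC = 27,100×€114.40 + (27,100/3200.0)×178 + (3200.0/2)×0.26×€114.40 = €3,149,337.84.
EOQ at €112.50 = 574.3 < 10000, so use break Q=10000: TC = 27,100×€112.50 + (27,100/10000.0)×178 + (10000.0/2)×0.26×€112.50 = €3,195,482.38.
EOQ at €111.40 = 577.1 < 15000, so use break Q=15000: TC = 27,100×€111.40 + (27,100/15000.0)×178 + (15000.0/2)×0.26×€111.40 = €3,236,491.59.
Lowest total cost is €3,133,484.21 at Q = 568.0.

Q* ≈ 568 reams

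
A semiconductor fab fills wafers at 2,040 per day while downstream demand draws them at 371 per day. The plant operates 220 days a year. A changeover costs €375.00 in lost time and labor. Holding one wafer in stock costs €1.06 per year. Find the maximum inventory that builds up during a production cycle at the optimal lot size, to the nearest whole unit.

Annual demand D = 371 × 220 = 81,620.
Production build-up factor (1 − d/p) = 1 − 371/2,040 = 0.8181.
Q* = √(2DS / (H(1 − d/p))) = √(2 × 81,620 × 375 / (1.06 × 0.8181)).
= √(61,215,000 / 0.8672) ≈ 8401.618.
Maximum inventory = Q*(1 − d/p) = 8401.618 × 0.8181 ≈ 6873.676.

I_max ≈ 6,874 wafers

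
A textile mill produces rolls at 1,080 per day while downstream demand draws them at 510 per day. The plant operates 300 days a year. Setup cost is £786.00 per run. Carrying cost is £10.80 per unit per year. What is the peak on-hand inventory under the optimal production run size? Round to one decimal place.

Annual demand D = 510 × 300 = 153,000.
Production build-up factor (1 − d/p) = 1 − 510/1,080 = 0.5278.
Q* = √(2DS / (H(1 − d/p))) = √(2 × 153,000 × 786 / (10.8 × 0.5278)).
= √(240,516,000 / 5.7) ≈ 6495.829.
Maximum inventory = Q*(1 − d/p) = 6495.829 × 0.5278 ≈ 3428.354.

I_max ≈ 3,428.4 rolls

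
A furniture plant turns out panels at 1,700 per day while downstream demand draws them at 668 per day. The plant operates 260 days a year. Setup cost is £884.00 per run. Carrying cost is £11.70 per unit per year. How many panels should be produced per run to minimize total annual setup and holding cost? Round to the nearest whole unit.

Q* ≈ 6,575 panels

Annual demand D = 668 × 260 = 173,680.
Production build-up factor (1 − d/p) = 1 − 668/1,700 = 0.6071.
Q* = √(2DS / (H(1 − d/p))) = √(2 × 173,680 × 884 / (11.7 × 0.6071)).
= √(307,066,240 / 7.1026) ≈ 6575.181.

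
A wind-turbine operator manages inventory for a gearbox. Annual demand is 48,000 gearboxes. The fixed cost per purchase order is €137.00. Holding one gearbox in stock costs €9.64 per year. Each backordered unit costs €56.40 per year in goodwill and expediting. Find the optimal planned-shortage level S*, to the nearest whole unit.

S* ≈ 184 gearboxes

With planned backorders, Q* = √(2DS/H) · √((H+B)/B).
√(2DS/H) = √(2 × 48,000 × 137 / 9.64) = 1168.039.
√((H+B)/B) = √((9.64+56.4)/56.4) = 1.0821.
Q* ≈ 1263.925.
S* = Q* · H/(H+B) = 1263.925 × 9.64/66.04 ≈ 184.498.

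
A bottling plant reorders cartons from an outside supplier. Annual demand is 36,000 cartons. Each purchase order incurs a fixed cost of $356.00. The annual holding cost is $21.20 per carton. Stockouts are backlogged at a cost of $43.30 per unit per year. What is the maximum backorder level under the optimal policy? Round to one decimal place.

With planned backorders, Q* = √(2DS/H) · √((H+B)/B).
√(2DS/H) = √(2 × 36,000 × 356 / 21.2) = 1099.571.
√((H+B)/B) = √((21.2+43.3)/43.3) = 1.2205.
Q* ≈ 1342.021.
S* = Q* · H/(H+B) = 1342.021 × 21.2/64.5 ≈ 441.098.

S* ≈ 441.1 cartons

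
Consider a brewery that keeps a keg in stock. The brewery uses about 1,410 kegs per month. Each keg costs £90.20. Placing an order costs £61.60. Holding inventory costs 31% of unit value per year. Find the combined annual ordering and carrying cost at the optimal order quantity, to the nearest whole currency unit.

Annual demand D = 1,410 × 12 = 16,920.
Holding cost H = 0.31 × £90.20 = £27.9620 per unit per year.
The optimal lot size = √(2DS/H) = √(2 × 16,920 × 61.6 / 27.962) ≈ 273.04.
At the optimum the two cost components are equal, so total cost = 2·(Q*/2)H = Q*·H.
Minimum total = √(2DSH) = √(2 × 16,920 × 61.6 × 27.962) ≈ 7634.659.

TC* ≈ £7,635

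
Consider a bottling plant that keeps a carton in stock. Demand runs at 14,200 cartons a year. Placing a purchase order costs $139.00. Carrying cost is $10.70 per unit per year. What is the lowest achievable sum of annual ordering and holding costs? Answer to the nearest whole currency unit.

TC* ≈ $6,499

EOQ = √(2DS/H) = √(2 × 14,200 × 139 / 10.7) ≈ 607.40.
At Q*, ordering cost (D/Q*)S equals holding cost (Q*/2)H, each = √(DSH/2).
Minimum total = √(2DSH) = √(2 × 14,200 × 139 × 10.7) ≈ 6499.178.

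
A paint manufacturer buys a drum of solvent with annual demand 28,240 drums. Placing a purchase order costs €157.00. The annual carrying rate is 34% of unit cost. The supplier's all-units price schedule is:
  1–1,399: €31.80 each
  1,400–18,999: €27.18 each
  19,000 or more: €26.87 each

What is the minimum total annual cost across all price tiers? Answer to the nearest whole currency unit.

TC* ≈ €777,199

Holding cost per unit per year at price C is H = 0.34·C.
Candidates are each tier's EOQ (if it falls in that tier) and each price-break quantity.
EOQ at €31.80 = 905.6 (feasible in tier 1): TC = 28,240×€31.80 + (28,240/905.6)×157 + (905.6/2)×0.34×€31.80 = €907,823.52.
EOQ at €27.18 = 979.6 < 1400, so use break Q=1400: TC = 28,240×€27.18 + (28,240/1400.0)×157 + (1400.0/2)×0.34×€27.18 = €777,198.95.
EOQ at €26.87 = 985.2 < 19000, so use break Q=19000: TC = 28,240×€26.87 + (28,240/19000.0)×157 + (19000.0/2)×0.34×€26.87 = €845,832.25.
Lowest total cost among the candidates is at Q = 1400.0.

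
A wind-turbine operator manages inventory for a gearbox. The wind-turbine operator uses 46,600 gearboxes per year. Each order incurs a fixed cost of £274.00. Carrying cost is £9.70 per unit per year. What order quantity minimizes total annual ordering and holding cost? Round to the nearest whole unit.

EOQ = √(2DS / H) = √(2 × 46,600 × 274 / 9.7).
= √(25,536,800 / 9.7) = √2,632,659.7938 ≈ 1622.547.

Q* ≈ 1,623 gearboxes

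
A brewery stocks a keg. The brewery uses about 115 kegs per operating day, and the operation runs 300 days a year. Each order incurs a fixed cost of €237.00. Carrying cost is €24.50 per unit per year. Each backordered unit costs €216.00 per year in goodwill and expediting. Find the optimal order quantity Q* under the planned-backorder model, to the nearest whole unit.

Annual demand D = 115 × 300 = 34,500.
With planned backorders, Q* = √(2DS/H) · √((H+B)/B).
√(2DS/H) = √(2 × 34,500 × 237 / 24.5) = 816.988.
√((H+B)/B) = √((24.5+216)/216) = 1.0552.
Q* ≈ 862.078.

Q* ≈ 862 kegs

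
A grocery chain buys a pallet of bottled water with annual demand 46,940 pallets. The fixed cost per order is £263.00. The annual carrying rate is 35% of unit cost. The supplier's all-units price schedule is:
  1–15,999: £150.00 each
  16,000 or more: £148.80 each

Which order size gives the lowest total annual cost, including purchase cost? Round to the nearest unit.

Holding cost per unit per year at price C is H = 0.35·C.
Candidates are each tier's EOQ (if it falls in that tier) and each price-break quantity.
EOQ at £150.00 = 685.8 (feasible in tier 1): TC = 46,940×£150.00 + (46,940/685.8)×263 + (685.8/2)×0.35×£150.00 = £7,077,003.45.
EOQ at £148.80 = 688.5 < 16000, so use break Q=16000: TC = 46,940×£148.80 + (46,940/16000.0)×263 + (16000.0/2)×0.35×£148.80 = £7,402,083.58.
Lowest total cost is £7,077,003.45 at Q = 685.8.

Q* ≈ 686 pallets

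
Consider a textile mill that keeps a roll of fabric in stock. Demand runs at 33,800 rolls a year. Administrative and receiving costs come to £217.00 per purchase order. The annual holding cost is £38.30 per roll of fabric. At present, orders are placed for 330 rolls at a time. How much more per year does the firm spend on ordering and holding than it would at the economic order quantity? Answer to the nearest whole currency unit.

Extra cost ≈ £4,843 per year

EOQ = √(2DS/H) = √(2 × 33,800 × 217 / 38.3) ≈ 618.88.
Cost at Q* = (D/Q*)S + (Q*/2)H = √(2DSH) ≈ £23,702.96.
Cost at Q = 330: (33,800/330)×217 + (330/2)×38.3 = £22,226.06 + £6,319.50 = £28,545.56.
Excess = £28,545.56 − £23,702.96 = £4,842.60.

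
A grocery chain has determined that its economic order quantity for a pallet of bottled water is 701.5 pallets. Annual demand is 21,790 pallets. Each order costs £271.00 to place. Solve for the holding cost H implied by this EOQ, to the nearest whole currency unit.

H ≈ £24

Squaring Q* = √(2DS/H) gives Q*² = 2DS/H.
From Q* = √(2DS/H): H = 2DS / Q*² = 2 × 21,790 × 271 / 701.5² = 23.9994.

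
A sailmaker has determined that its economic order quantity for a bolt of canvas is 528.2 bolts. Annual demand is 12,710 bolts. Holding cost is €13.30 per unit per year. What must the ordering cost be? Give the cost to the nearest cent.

The basic EOQ model gives Q* = √(2DS/H); rearrange for the unknown.
From Q* = √(2DS/H): S = Q*²H / (2D) = 528.2² × 13.3 / (2 × 12,710) = 145.9731.

S ≈ €145.97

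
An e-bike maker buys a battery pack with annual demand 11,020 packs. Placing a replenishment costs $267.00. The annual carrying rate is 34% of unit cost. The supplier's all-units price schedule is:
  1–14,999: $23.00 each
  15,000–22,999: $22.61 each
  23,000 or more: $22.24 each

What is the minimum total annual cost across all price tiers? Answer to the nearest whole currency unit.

Holding cost per unit per year at price C is H = 0.34·C.
For each price level, check whether its EOQ is feasible; otherwise the best quantity at that price is the breakpoint.
EOQ at $23.00 = 867.5 (feasible in tier 1): TC = 11,020×$23.00 + (11,020/867.5)×267 + (867.5/2)×0.34×$23.00 = $260,243.67.
EOQ at $22.61 = 874.9 < 15000, so use break Q=15000: TC = 11,020×$22.61 + (11,020/15000.0)×267 + (15000.0/2)×0.34×$22.61 = $307,013.86.
EOQ at $22.24 = 882.2 < 23000, so use break Q=23000: TC = 11,020×$22.24 + (11,020/23000.0)×267 + (23000.0/2)×0.34×$22.24 = $332,171.13.
Lowest total cost among the candidates is at Q = 867.5.

TC* ≈ $260,244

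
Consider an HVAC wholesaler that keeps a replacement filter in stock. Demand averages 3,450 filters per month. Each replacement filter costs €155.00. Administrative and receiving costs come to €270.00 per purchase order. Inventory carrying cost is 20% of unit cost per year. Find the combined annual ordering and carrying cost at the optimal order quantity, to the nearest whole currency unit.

TC* ≈ €26,326

Annual demand D = 3,450 × 12 = 41,400.
Holding cost H = 0.20 × €155.00 = €31.0000 per unit per year.
EOQ = √(2DS/H) = √(2 × 41,400 × 270 / 31) ≈ 849.21.
At Q*, ordering cost (D/Q*)S equals holding cost (Q*/2)H, each = √(DSH/2).
Minimum total = √(2DSH) = √(2 × 41,400 × 270 × 31) ≈ 26325.577.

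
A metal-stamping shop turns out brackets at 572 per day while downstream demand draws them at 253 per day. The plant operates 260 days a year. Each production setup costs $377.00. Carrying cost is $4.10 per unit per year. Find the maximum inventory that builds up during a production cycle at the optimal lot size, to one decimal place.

Annual demand D = 253 × 260 = 65,780.
Production build-up factor (1 − d/p) = 1 − 253/572 = 0.5577.
Q* = √(2DS / (H(1 − d/p))) = √(2 × 65,780 × 377 / (4.1 × 0.5577)).
= √(49,598,120 / 2.2865) ≈ 4657.398.
Maximum inventory = Q*(1 − d/p) = 4657.398 × 0.5577 ≈ 2597.395.

I_max ≈ 2,597.4 brackets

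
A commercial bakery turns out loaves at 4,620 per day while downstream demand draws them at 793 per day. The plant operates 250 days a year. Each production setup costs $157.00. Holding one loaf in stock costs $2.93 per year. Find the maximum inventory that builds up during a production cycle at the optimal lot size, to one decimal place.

I_max ≈ 4,195.1 loaves

Annual demand D = 793 × 250 = 198,250.
Production build-up factor (1 − d/p) = 1 − 793/4,620 = 0.8284.
Q* = √(2DS / (H(1 − d/p))) = √(2 × 198,250 × 157 / (2.93 × 0.8284)).
= √(62,250,500 / 2.4271) ≈ 5064.416.
Maximum inventory = Q*(1 − d/p) = 5064.416 × 0.8284 ≈ 4195.134.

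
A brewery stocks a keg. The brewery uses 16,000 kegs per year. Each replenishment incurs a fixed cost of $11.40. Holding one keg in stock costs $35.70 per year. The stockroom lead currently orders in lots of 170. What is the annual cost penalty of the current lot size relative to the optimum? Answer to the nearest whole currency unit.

Extra cost ≈ $499 per year

EOQ = √(2DS/H) = √(2 × 16,000 × 11.4 / 35.7) ≈ 101.09.
Cost at Q* = (D/Q*)S + (Q*/2)H = √(2DSH) ≈ $3,608.79.
Cost at Q = 170: (16,000/170)×11.4 + (170/2)×35.7 = $1,072.94 + $3,034.50 = $4,107.44.
Excess = $4,107.44 − $3,608.79 = $498.65.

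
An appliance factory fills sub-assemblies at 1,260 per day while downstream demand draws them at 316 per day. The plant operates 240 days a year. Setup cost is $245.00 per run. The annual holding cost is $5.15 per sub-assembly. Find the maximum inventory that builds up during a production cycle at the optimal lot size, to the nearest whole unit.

Annual demand D = 316 × 240 = 75,840.
Production build-up factor (1 − d/p) = 1 − 316/1,260 = 0.7492.
Q* = √(2DS / (H(1 − d/p))) = √(2 × 75,840 × 245 / (5.15 × 0.7492)).
= √(37,161,600 / 3.8584) ≈ 3103.436.
Maximum inventory = Q*(1 − d/p) = 3103.436 × 0.7492 ≈ 2325.114.

I_max ≈ 2,325 sub-assemblies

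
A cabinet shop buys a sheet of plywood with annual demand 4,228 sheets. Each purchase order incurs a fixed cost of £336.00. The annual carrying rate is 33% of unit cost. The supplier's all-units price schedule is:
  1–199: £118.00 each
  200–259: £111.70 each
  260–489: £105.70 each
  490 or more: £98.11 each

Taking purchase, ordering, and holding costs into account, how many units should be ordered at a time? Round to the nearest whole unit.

Holding cost per unit per year at price C is H = 0.33·C.
Candidates are each tier's EOQ (if it falls in that tier) and each price-break quantity.
Tier 1 (£118.00): EOQ = 270.1 exceeds tier's upper bound 199, so this tier is dominated.
Tier 2 (£111.70): EOQ = 277.6 exceeds tier's upper bound 259, so this tier is dominated.
EOQ at £105.70 = 285.4 (feasible in tier 3): TC = 4,228×£105.70 + (4,228/285.4)×336 + (285.4/2)×0.33×£105.70 = £456,854.72.
EOQ at £98.11 = 296.2 < 490, so use break Q=490: TC = 4,228×£98.11 + (4,228/490.0)×336 + (490.0/2)×0.33×£98.11 = £425,640.47.
Lowest total cost is £425,640.47 at Q = 490.0.

Q* ≈ 490 sheets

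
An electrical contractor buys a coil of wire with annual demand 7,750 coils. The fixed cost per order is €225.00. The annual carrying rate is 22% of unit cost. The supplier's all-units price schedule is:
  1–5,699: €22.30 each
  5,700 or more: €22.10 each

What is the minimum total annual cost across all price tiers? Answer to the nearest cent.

TC* ≈ €176,961.38

Holding cost per unit per year at price C is H = 0.22·C.
Evaluate total cost at each tier's feasible EOQ or, if the EOQ is below the tier, at the tier's minimum quantity.
EOQ at €22.30 = 843.1 (feasible in tier 1): TC = 7,750×€22.30 + (7,750/843.1)×225 + (843.1/2)×0.22×€22.30 = €176,961.38.
EOQ at €22.10 = 846.9 < 5700, so use break Q=5700: TC = 7,750×€22.10 + (7,750/5700.0)×225 + (5700.0/2)×0.22×€22.10 = €185,437.62.
Lowest total cost among the candidates is at Q = 843.1.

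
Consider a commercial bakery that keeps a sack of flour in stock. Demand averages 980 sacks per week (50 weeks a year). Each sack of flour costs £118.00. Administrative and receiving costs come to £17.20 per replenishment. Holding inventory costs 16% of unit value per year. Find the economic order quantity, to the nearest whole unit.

Q* ≈ 299 sacks

Annual demand D = 980 × 50 = 49,000.
Holding cost H = 0.16 × £118.00 = £18.8800 per unit per year.
EOQ = √(2DS / H) = √(2 × 49,000 × 17.2 / 18.88).
= √(1,685,600 / 18.88) = √89,279.661 ≈ 298.797.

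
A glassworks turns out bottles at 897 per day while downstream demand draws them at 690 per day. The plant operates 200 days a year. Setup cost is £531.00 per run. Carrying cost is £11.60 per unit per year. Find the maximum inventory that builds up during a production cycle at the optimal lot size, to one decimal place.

I_max ≈ 1,707.5 bottles

Annual demand D = 690 × 200 = 138,000.
Production build-up factor (1 − d/p) = 1 − 690/897 = 0.2308.
Q* = √(2DS / (H(1 − d/p))) = √(2 × 138,000 × 531 / (11.6 × 0.2308)).
= √(146,556,000 / 2.6769) ≈ 7399.184.
Maximum inventory = Q*(1 − d/p) = 7399.184 × 0.2308 ≈ 1707.504.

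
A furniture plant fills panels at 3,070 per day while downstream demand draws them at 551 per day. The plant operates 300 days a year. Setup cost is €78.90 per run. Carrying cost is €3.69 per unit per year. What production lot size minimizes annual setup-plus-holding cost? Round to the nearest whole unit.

Q* ≈ 2,935 panels

Annual demand D = 551 × 300 = 165,300.
Production build-up factor (1 − d/p) = 1 − 551/3,070 = 0.8205.
Q* = √(2DS / (H(1 − d/p))) = √(2 × 165,300 × 78.9 / (3.69 × 0.8205)).
= √(26,084,340 / 3.0277) ≈ 2935.160.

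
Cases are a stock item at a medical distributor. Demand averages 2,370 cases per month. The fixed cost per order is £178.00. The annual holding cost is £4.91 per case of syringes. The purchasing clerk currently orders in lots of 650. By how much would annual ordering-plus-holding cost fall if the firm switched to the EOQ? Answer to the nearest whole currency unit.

Extra cost ≈ £2,333 per year

Annual demand D = 2,370 × 12 = 28,440.
EOQ = √(2DS/H) = √(2 × 28,440 × 178 / 4.91) ≈ 1435.98.
Cost at Q* = (D/Q*)S + (Q*/2)H = √(2DSH) ≈ £7,050.67.
Cost at Q = 650: (28,440/650)×178 + (650/2)×4.91 = £7,788.18 + £1,595.75 = £9,383.93.
Excess = £9,383.93 − £7,050.67 = £2,333.26.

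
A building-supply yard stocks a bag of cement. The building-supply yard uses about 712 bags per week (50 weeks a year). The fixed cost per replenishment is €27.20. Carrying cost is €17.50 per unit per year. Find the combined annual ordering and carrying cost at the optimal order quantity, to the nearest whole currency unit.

Annual demand D = 712 × 50 = 35,600.
The optimal lot size = √(2DS/H) = √(2 × 35,600 × 27.2 / 17.5) ≈ 332.66.
At Q*, ordering cost (D/Q*)S equals holding cost (Q*/2)H, each = √(DSH/2).
Minimum total = √(2DSH) = √(2 × 35,600 × 27.2 × 17.5) ≈ 5821.615.

TC* ≈ €5,822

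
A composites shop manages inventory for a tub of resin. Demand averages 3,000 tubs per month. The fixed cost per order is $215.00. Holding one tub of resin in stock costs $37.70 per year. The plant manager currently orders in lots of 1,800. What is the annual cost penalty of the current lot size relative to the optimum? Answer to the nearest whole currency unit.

Annual demand D = 3,000 × 12 = 36,000.
EOQ = √(2DS/H) = √(2 × 36,000 × 215 / 37.7) ≈ 640.79.
Cost at Q* = (D/Q*)S + (Q*/2)H = √(2DSH) ≈ $24,157.73.
Cost at Q = 1,800: (36,000/1,800)×215 + (1,800/2)×37.7 = $4,300.00 + $33,930.00 = $38,230.00.
Excess = $38,230.00 − $24,157.73 = $14,072.27.

Extra cost ≈ $14,072 per year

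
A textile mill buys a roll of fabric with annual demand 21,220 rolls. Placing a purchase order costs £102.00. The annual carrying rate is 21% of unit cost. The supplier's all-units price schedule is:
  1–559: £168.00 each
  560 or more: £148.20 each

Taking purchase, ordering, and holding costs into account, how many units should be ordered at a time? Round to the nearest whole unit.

Holding cost per unit per year at price C is H = 0.21·C.
For each price level, check whether its EOQ is feasible; otherwise the best quantity at that price is the breakpoint.
EOQ at £168.00 = 350.3 (feasible in tier 1): TC = 21,220×£168.00 + (21,220/350.3)×102 + (350.3/2)×0.21×£168.00 = £3,577,318.11.
EOQ at £148.20 = 373.0 < 560, so use break Q=560: TC = 21,220×£148.20 + (21,220/560.0)×102 + (560.0/2)×0.21×£148.20 = £3,157,383.23.
Lowest total cost is £3,157,383.23 at Q = 560.0.

Q* ≈ 560 rolls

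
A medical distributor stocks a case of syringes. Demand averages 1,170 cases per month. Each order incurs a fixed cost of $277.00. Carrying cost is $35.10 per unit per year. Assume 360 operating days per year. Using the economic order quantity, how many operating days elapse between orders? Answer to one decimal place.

T ≈ 12.1 days

Annual demand D = 1,170 × 12 = 14,040.
EOQ = √(2DS/H) = √(2 × 14,040 × 277 / 35.1) ≈ 470.74.
Cycle time = Q*/D × 360 = 470.74 / 14,040 × 360 ≈ 12.070 days.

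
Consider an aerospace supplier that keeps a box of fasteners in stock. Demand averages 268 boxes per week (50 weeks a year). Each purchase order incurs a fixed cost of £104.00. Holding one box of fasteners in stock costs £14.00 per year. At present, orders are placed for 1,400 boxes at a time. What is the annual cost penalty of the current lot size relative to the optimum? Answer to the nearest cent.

Annual demand D = 268 × 50 = 13,400.
EOQ = √(2DS/H) = √(2 × 13,400 × 104 / 14) ≈ 446.19.
Cost at Q* = (D/Q*)S + (Q*/2)H = √(2DSH) ≈ £6,246.66.
Cost at Q = 1,400: (13,400/1,400)×104 + (1,400/2)×14 = £995.43 + £9,800.00 = £10,795.43.
Excess = £10,795.43 − £6,246.66 = £4,548.77.

Extra cost ≈ £4,548.77 per year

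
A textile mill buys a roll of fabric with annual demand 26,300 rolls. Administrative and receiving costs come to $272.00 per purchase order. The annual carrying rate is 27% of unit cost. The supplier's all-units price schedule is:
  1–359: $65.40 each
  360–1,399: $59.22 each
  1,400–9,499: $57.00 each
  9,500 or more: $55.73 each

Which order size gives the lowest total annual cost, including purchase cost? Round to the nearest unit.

Q* ≈ 1,400 rolls

Holding cost per unit per year at price C is H = 0.27·C.
Candidates are each tier's EOQ (if it falls in that tier) and each price-break quantity.
Tier 1 ($65.40): EOQ = 900.1 exceeds tier's upper bound 359, so this tier is dominated.
EOQ at $59.22 = 945.9 (feasible in tier 2): TC = 26,300×$59.22 + (26,300/945.9)×272 + (945.9/2)×0.27×$59.22 = $1,572,610.93.
EOQ at $57.00 = 964.2 < 1400, so use break Q=1400: TC = 26,300×$57.00 + (26,300/1400.0)×272 + (1400.0/2)×0.27×$57.00 = $1,514,982.71.
EOQ at $55.73 = 975.1 < 9500, so use break Q=9500: TC = 26,300×$55.73 + (26,300/9500.0)×272 + (9500.0/2)×0.27×$55.73 = $1,537,925.74.
Lowest total cost is $1,514,982.71 at Q = 1400.0.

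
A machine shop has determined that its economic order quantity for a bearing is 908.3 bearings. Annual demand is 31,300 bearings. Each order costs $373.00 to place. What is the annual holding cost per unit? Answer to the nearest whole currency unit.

H ≈ $28

The basic EOQ model gives Q* = √(2DS/H); rearrange for the unknown.
From Q* = √(2DS/H): H = 2DS / Q*² = 2 × 31,300 × 373 / 908.3² = 28.3025.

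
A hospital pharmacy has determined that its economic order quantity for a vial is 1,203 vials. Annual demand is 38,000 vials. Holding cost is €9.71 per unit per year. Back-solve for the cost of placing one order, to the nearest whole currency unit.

Squaring Q* = √(2DS/H) gives Q*² = 2DS/H.
From Q* = √(2DS/H): S = Q*²H / (2D) = 1,203² × 9.71 / (2 × 38,000) = 184.9000.

S ≈ €185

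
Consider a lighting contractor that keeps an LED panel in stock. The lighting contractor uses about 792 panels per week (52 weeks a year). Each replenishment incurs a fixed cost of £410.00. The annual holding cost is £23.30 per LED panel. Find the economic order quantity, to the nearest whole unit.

Q* ≈ 1,204 panels

Annual demand D = 792 × 52 = 41,184.
EOQ = √(2DS / H) = √(2 × 41,184 × 410 / 23.3).
= √(33,770,880 / 23.3) = √1,449,393.9914 ≈ 1203.908.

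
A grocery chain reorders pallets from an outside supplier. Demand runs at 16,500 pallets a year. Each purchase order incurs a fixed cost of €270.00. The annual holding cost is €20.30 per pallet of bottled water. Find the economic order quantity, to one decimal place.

Q* ≈ 662.5 pallets

EOQ = √(2DS / H) = √(2 × 16,500 × 270 / 20.3).
= √(8,910,000 / 20.3) = √438,916.2562 ≈ 662.508.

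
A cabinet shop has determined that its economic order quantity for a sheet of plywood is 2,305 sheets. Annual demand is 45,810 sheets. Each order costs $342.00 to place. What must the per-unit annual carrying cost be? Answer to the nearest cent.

Squaring Q* = √(2DS/H) gives Q*² = 2DS/H.
From Q* = √(2DS/H): H = 2DS / Q*² = 2 × 45,810 × 342 / 2,305² = 5.8976.

H ≈ $5.90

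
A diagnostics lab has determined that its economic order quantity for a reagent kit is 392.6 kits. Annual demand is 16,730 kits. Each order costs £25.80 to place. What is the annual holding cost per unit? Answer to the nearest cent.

The basic EOQ model gives Q* = √(2DS/H); rearrange for the unknown.
From Q* = √(2DS/H): H = 2DS / Q*² = 2 × 16,730 × 25.8 / 392.6² = 5.6007.

H ≈ £5.60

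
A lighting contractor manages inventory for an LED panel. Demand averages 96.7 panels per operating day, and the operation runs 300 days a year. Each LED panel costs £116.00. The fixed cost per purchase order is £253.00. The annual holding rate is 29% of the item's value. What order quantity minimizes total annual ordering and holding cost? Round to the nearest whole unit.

Q* ≈ 661 panels

Annual demand D = 96.7 × 300 = 29,010.
Holding cost H = 0.29 × £116.00 = £33.6400 per unit per year.
EOQ = √(2DS / H) = √(2 × 29,010 × 253 / 33.64).
= √(14,679,060 / 33.64) = √436,357.3127 ≈ 660.573.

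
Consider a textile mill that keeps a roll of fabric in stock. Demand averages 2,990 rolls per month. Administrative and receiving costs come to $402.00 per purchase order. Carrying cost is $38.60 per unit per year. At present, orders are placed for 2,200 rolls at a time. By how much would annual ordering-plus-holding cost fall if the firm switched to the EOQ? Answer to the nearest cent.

Extra cost ≈ $15,646.89 per year

Annual demand D = 2,990 × 12 = 35,880.
EOQ = √(2DS/H) = √(2 × 35,880 × 402 / 38.6) ≈ 864.49.
Cost at Q* = (D/Q*)S + (Q*/2)H = √(2DSH) ≈ $33,369.36.
Cost at Q = 2,200: (35,880/2,200)×402 + (2,200/2)×38.6 = $6,556.25 + $42,460.00 = $49,016.25.
Excess = $49,016.25 − $33,369.36 = $15,646.89.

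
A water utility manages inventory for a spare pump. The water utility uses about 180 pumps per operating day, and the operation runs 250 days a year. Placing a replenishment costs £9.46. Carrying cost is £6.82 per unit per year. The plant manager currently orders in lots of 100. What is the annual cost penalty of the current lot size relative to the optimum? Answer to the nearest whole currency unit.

Annual demand D = 180 × 250 = 45,000.
EOQ = √(2DS/H) = √(2 × 45,000 × 9.46 / 6.82) ≈ 353.33.
Cost at Q* = (D/Q*)S + (Q*/2)H = √(2DSH) ≈ £2,409.68.
Cost at Q = 100: (45,000/100)×9.46 + (100/2)×6.82 = £4,257.00 + £341.00 = £4,598.00.
Excess = £4,598.00 − £2,409.68 = £2,188.32.

Extra cost ≈ £2,188 per year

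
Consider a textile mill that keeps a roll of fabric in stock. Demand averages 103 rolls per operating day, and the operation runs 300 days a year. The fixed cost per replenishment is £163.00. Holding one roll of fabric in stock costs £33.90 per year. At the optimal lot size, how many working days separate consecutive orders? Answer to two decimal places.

T ≈ 5.29 days

Annual demand D = 103 × 300 = 30,900.
EOQ = √(2DS/H) = √(2 × 30,900 × 163 / 33.9) ≈ 545.12.
Cycle time = Q*/D × 300 = 545.12 / 30,900 × 300 ≈ 5.292 days.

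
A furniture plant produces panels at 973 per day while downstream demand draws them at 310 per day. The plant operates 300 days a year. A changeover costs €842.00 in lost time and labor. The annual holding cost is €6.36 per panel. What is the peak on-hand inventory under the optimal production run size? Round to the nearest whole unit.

Annual demand D = 310 × 300 = 93,000.
Production build-up factor (1 − d/p) = 1 − 310/973 = 0.6814.
Q* = √(2DS / (H(1 − d/p))) = √(2 × 93,000 × 842 / (6.36 × 0.6814)).
= √(156,612,000 / 4.3337) ≈ 6011.511.
Maximum inventory = Q*(1 − d/p) = 6011.511 × 0.6814 ≈ 4096.230.

I_max ≈ 4,096 panels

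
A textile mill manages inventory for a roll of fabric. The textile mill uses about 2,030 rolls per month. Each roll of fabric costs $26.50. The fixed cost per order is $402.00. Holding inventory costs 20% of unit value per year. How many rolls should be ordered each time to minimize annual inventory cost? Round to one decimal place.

Q* ≈ 1,922.3 rolls

Annual demand D = 2,030 × 12 = 24,360.
Holding cost H = 0.20 × $26.50 = $5.3000 per unit per year.
EOQ = √(2DS / H) = √(2 × 24,360 × 402 / 5.3).
= √(19,585,440 / 5.3) = √3,695,366.0377 ≈ 1922.333.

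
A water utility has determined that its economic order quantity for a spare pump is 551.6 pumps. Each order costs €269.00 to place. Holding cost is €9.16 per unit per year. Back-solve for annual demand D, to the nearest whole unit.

D ≈ 5,180 pumps per year

Squaring Q* = √(2DS/H) gives Q*² = 2DS/H.
From Q* = √(2DS/H): D = Q*²H / (2S) = 551.6² × 9.16 / (2 × 269) = 5180.381.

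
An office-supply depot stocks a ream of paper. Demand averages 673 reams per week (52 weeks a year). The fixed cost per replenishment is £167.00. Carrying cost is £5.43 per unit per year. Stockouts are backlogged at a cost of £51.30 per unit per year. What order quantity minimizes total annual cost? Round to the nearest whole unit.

Annual demand D = 673 × 52 = 34,996.
With planned backorders, Q* = √(2DS/H) · √((H+B)/B).
√(2DS/H) = √(2 × 34,996 × 167 / 5.43) = 1467.177.
√((H+B)/B) = √((5.43+51.3)/51.3) = 1.0516.
Q* ≈ 1542.873.

Q* ≈ 1,543 reams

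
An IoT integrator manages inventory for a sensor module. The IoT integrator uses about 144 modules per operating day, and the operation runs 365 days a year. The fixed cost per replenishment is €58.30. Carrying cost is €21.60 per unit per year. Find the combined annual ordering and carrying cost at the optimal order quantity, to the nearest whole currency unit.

Annual demand D = 144 × 365 = 52,560.
Q* = √(2DS/H) = √(2 × 52,560 × 58.3 / 21.6) ≈ 532.66.
At the optimum the two cost components are equal, so total cost = 2·(Q*/2)H = Q*·H.
Minimum total = √(2DSH) = √(2 × 52,560 × 58.3 × 21.6) ≈ 11505.456.

TC* ≈ €11,505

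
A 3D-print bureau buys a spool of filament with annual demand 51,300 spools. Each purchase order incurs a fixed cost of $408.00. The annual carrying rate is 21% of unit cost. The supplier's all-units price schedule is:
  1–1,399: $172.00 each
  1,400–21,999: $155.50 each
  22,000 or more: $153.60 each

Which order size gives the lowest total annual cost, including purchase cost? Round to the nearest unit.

Q* ≈ 1,400 spools

Holding cost per unit per year at price C is H = 0.21·C.
Evaluate total cost at each tier's feasible EOQ or, if the EOQ is below the tier, at the tier's minimum quantity.
EOQ at $172.00 = 1076.5 (feasible in tier 1): TC = 51,300×$172.00 + (51,300/1076.5)×408 + (1076.5/2)×0.21×$172.00 = $8,862,484.60.
EOQ at $155.50 = 1132.2 < 1400, so use break Q=1400: TC = 51,300×$155.50 + (51,300/1400.0)×408 + (1400.0/2)×0.21×$155.50 = $8,014,958.79.
EOQ at $153.60 = 1139.2 < 22000, so use break Q=22000: TC = 51,300×$153.60 + (51,300/22000.0)×408 + (22000.0/2)×0.21×$153.60 = $8,235,447.38.
Lowest total cost is $8,014,958.79 at Q = 1400.0.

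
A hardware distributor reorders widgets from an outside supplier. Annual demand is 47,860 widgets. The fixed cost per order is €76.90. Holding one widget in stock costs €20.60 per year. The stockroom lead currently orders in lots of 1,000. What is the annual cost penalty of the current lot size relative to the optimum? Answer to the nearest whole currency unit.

EOQ = √(2DS/H) = √(2 × 47,860 × 76.9 / 20.6) ≈ 597.77.
Cost at Q* = (D/Q*)S + (Q*/2)H = √(2DSH) ≈ €12,313.97.
Cost at Q = 1,000: (47,860/1,000)×76.9 + (1,000/2)×20.6 = €3,680.43 + €10,300.00 = €13,980.43.
Excess = €13,980.43 − €12,313.97 = €1,666.46.

Extra cost ≈ €1,666 per year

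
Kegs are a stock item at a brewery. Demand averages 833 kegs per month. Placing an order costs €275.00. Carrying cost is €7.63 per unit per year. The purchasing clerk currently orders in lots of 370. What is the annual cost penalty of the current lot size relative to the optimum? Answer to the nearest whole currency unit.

Extra cost ≈ €2,364 per year

Annual demand D = 833 × 12 = 9,996.
EOQ = √(2DS/H) = √(2 × 9,996 × 275 / 7.63) ≈ 848.85.
Cost at Q* = (D/Q*)S + (Q*/2)H = √(2DSH) ≈ €6,476.74.
Cost at Q = 370: (9,996/370)×275 + (370/2)×7.63 = €7,429.46 + €1,411.55 = €8,841.01.
Excess = €8,841.01 − €6,476.74 = €2,364.27.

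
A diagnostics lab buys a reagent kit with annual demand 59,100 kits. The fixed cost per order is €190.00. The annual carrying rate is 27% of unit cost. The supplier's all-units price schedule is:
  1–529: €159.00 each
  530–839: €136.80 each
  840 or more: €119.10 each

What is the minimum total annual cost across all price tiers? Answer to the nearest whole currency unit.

Holding cost per unit per year at price C is H = 0.27·C.
Evaluate total cost at each tier's feasible EOQ or, if the EOQ is below the tier, at the tier's minimum quantity.
Tier 1 (€159.00): EOQ = 723.3 exceeds tier's upper bound 529, so this tier is dominated.
EOQ at €136.80 = 779.8 (feasible in tier 2): TC = 59,100×€136.80 + (59,100/779.8)×190 + (779.8/2)×0.27×€136.80 = €8,113,681.19.
EOQ at €119.10 = 835.7 < 840, so use break Q=840: TC = 59,100×€119.10 + (59,100/840.0)×190 + (840.0/2)×0.27×€119.10 = €7,065,683.80.
Lowest total cost among the candidates is at Q = 840.0.

TC* ≈ €7,065,684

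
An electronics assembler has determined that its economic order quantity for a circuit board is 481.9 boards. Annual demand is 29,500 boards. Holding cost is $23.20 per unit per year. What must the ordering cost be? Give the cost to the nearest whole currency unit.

Invert the EOQ relation Q*² = 2DS/H.
From Q* = √(2DS/H): S = Q*²H / (2D) = 481.9² × 23.2 / (2 × 29,500) = 91.3166.

S ≈ $91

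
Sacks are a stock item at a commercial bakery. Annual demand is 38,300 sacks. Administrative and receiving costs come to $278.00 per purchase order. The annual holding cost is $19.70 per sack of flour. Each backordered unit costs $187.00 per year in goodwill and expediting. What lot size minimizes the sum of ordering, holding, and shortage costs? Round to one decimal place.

Q* ≈ 1,093.1 sacks

With planned backorders, Q* = √(2DS/H) · √((H+B)/B).
√(2DS/H) = √(2 × 38,300 × 278 / 19.7) = 1039.690.
√((H+B)/B) = √((19.7+187)/187) = 1.0514.
Q* ≈ 1093.083.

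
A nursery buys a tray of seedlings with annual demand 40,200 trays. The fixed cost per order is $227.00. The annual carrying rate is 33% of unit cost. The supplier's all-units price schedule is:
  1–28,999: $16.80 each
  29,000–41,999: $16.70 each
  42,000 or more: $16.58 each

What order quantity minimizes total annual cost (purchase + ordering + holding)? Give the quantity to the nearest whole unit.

Holding cost per unit per year at price C is H = 0.33·C.
For each price level, check whether its EOQ is feasible; otherwise the best quantity at that price is the breakpoint.
EOQ at $16.80 = 1814.4 (feasible in tier 1): TC = 40,200×$16.80 + (40,200/1814.4)×227 + (1814.4/2)×0.33×$16.80 = $685,418.95.
EOQ at $16.70 = 1819.8 < 29000, so use break Q=29000: TC = 40,200×$16.70 + (40,200/29000.0)×227 + (29000.0/2)×0.33×$16.70 = $751,564.17.
EOQ at $16.58 = 1826.4 < 42000, so use break Q=42000: TC = 40,200×$16.58 + (40,200/42000.0)×227 + (42000.0/2)×0.33×$16.58 = $781,632.67.
Lowest total cost is $685,418.95 at Q = 1814.4.

Q* ≈ 1,814 trays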